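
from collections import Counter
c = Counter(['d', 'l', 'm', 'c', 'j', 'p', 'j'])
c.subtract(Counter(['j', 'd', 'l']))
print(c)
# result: Counter({'m': 1, 'c': 1, 'j': 1, 'p': 1, 'd': 0, 'l': 0})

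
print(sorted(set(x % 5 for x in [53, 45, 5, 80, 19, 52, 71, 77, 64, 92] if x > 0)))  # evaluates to [0, 1, 2, 3, 4]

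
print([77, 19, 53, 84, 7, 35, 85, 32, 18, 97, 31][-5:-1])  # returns [85, 32, 18, 97]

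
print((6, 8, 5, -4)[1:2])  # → (8,)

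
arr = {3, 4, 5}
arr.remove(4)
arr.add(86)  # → {3, 5, 86}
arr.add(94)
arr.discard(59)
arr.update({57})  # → {3, 5, 57, 86, 94}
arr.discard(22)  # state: {3, 5, 57, 86, 94}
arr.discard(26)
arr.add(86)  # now {3, 5, 57, 86, 94}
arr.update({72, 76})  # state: {3, 5, 57, 72, 76, 86, 94}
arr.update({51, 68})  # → {3, 5, 51, 57, 68, 72, 76, 86, 94}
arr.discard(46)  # {3, 5, 51, 57, 68, 72, 76, 86, 94}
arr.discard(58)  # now {3, 5, 51, 57, 68, 72, 76, 86, 94}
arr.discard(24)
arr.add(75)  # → {3, 5, 51, 57, 68, 72, 75, 76, 86, 94}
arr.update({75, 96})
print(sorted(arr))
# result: [3, 5, 51, 57, 68, 72, 75, 76, 86, 94, 96]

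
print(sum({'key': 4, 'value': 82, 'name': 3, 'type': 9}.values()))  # 98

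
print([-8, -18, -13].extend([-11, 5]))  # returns None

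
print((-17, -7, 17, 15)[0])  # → -17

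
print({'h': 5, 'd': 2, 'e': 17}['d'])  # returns 2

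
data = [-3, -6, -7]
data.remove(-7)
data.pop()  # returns -6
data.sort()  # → [-3]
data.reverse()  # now [-3]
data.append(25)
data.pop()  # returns 25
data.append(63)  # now [-3, 63]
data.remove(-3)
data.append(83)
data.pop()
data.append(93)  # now [63, 93]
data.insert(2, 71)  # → [63, 93, 71]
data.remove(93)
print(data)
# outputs [63, 71]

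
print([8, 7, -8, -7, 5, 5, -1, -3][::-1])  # [-3, -1, 5, 5, -7, -8, 7, 8]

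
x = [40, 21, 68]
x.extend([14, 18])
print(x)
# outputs [40, 21, 68, 14, 18]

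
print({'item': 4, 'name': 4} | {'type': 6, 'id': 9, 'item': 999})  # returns {'item': 999, 'name': 4, 'type': 6, 'id': 9}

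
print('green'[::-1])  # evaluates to neerg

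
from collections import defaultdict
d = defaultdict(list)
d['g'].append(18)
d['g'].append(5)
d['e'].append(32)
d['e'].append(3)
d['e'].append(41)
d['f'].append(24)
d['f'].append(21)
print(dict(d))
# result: {'g': [18, 5], 'e': [32, 3, 41], 'f': [24, 21]}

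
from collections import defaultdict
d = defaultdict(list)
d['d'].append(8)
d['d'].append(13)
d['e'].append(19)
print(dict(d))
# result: {'d': [8, 13], 'e': [19]}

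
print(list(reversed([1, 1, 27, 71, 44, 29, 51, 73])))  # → [73, 51, 29, 44, 71, 27, 1, 1]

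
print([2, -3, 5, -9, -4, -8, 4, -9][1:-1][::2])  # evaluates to [-3, -9, -8]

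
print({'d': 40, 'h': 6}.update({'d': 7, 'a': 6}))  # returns None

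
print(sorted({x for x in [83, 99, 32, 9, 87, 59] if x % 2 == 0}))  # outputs [32]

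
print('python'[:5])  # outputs pytho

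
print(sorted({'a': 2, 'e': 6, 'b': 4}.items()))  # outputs [('a', 2), ('b', 4), ('e', 6)]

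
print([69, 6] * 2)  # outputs [69, 6, 69, 6]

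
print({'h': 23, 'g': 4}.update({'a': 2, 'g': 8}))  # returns None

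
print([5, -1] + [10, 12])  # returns [5, -1, 10, 12]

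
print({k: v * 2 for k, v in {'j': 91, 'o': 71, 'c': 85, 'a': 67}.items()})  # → {'j': 182, 'o': 142, 'c': 170, 'a': 134}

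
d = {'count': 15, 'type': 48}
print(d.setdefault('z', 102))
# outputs 102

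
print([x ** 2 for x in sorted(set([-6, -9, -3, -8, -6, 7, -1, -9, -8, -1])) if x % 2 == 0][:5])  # [64, 36]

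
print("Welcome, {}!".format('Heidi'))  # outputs Welcome, Heidi!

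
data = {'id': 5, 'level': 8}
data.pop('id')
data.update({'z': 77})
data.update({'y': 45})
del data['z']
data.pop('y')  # 45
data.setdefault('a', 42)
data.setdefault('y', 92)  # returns 92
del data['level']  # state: {'a': 42, 'y': 92}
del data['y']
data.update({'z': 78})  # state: {'a': 42, 'z': 78}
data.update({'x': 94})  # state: {'a': 42, 'z': 78, 'x': 94}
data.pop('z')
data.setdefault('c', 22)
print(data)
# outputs {'a': 42, 'x': 94, 'c': 22}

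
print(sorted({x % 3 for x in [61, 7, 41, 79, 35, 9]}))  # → [0, 1, 2]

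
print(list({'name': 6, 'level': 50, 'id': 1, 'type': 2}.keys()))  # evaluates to ['name', 'level', 'id', 'type']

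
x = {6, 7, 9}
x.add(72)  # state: {6, 7, 9, 72}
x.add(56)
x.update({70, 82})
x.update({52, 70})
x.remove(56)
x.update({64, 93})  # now {6, 7, 9, 52, 64, 70, 72, 82, 93}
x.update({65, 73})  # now {6, 7, 9, 52, 64, 65, 70, 72, 73, 82, 93}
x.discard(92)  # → {6, 7, 9, 52, 64, 65, 70, 72, 73, 82, 93}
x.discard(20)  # {6, 7, 9, 52, 64, 65, 70, 72, 73, 82, 93}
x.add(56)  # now {6, 7, 9, 52, 56, 64, 65, 70, 72, 73, 82, 93}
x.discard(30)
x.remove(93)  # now {6, 7, 9, 52, 56, 64, 65, 70, 72, 73, 82}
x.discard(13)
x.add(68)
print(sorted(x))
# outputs [6, 7, 9, 52, 56, 64, 65, 68, 70, 72, 73, 82]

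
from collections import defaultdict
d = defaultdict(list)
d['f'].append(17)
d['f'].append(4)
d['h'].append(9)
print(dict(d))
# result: {'f': [17, 4], 'h': [9]}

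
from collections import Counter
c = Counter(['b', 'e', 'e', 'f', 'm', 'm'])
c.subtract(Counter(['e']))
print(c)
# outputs Counter({'m': 2, 'b': 1, 'e': 1, 'f': 1})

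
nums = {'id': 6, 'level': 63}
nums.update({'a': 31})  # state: {'id': 6, 'level': 63, 'a': 31}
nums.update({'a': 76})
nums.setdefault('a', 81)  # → 76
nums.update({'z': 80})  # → {'id': 6, 'level': 63, 'a': 76, 'z': 80}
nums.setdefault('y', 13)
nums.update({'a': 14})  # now {'id': 6, 'level': 63, 'a': 14, 'z': 80, 'y': 13}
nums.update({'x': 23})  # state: {'id': 6, 'level': 63, 'a': 14, 'z': 80, 'y': 13, 'x': 23}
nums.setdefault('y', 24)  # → 13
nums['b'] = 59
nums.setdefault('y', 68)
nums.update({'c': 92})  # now {'id': 6, 'level': 63, 'a': 14, 'z': 80, 'y': 13, 'x': 23, 'b': 59, 'c': 92}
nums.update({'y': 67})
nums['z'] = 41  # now {'id': 6, 'level': 63, 'a': 14, 'z': 41, 'y': 67, 'x': 23, 'b': 59, 'c': 92}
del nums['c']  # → {'id': 6, 'level': 63, 'a': 14, 'z': 41, 'y': 67, 'x': 23, 'b': 59}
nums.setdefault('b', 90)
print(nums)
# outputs {'id': 6, 'level': 63, 'a': 14, 'z': 41, 'y': 67, 'x': 23, 'b': 59}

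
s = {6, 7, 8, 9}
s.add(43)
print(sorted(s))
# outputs [6, 7, 8, 9, 43]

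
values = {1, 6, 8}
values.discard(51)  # {1, 6, 8}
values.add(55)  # {1, 6, 8, 55}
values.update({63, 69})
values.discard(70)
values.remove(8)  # {1, 6, 55, 63, 69}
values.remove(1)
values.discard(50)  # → {6, 55, 63, 69}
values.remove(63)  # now {6, 55, 69}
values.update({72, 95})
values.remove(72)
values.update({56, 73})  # {6, 55, 56, 69, 73, 95}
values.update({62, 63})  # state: {6, 55, 56, 62, 63, 69, 73, 95}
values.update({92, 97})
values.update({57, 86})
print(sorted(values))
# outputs [6, 55, 56, 57, 62, 63, 69, 73, 86, 92, 95, 97]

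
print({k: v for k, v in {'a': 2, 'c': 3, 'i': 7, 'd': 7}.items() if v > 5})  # {'i': 7, 'd': 7}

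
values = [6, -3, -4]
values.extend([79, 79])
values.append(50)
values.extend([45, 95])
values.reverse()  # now [95, 45, 50, 79, 79, -4, -3, 6]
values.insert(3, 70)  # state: [95, 45, 50, 70, 79, 79, -4, -3, 6]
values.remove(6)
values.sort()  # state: [-4, -3, 45, 50, 70, 79, 79, 95]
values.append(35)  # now [-4, -3, 45, 50, 70, 79, 79, 95, 35]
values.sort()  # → [-4, -3, 35, 45, 50, 70, 79, 79, 95]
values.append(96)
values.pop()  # 96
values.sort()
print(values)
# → [-4, -3, 35, 45, 50, 70, 79, 79, 95]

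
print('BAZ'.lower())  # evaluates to baz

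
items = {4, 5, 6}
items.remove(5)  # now {4, 6}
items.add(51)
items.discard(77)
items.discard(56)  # {4, 6, 51}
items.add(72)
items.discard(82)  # {4, 6, 51, 72}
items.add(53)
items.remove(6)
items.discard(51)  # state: {4, 53, 72}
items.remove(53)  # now {4, 72}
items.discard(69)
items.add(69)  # {4, 69, 72}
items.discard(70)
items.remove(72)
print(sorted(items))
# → [4, 69]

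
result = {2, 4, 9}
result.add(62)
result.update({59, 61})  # {2, 4, 9, 59, 61, 62}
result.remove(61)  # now {2, 4, 9, 59, 62}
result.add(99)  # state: {2, 4, 9, 59, 62, 99}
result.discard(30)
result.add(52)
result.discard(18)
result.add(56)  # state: {2, 4, 9, 52, 56, 59, 62, 99}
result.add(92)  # {2, 4, 9, 52, 56, 59, 62, 92, 99}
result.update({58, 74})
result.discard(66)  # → {2, 4, 9, 52, 56, 58, 59, 62, 74, 92, 99}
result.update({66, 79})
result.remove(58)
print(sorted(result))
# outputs [2, 4, 9, 52, 56, 59, 62, 66, 74, 79, 92, 99]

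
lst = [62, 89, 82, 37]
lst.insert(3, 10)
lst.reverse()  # [37, 10, 82, 89, 62]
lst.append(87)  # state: [37, 10, 82, 89, 62, 87]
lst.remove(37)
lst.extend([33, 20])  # [10, 82, 89, 62, 87, 33, 20]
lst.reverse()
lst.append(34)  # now [20, 33, 87, 62, 89, 82, 10, 34]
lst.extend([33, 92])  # [20, 33, 87, 62, 89, 82, 10, 34, 33, 92]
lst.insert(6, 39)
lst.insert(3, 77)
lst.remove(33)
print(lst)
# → [20, 87, 77, 62, 89, 82, 39, 10, 34, 33, 92]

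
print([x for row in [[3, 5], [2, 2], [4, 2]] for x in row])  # [3, 5, 2, 2, 4, 2]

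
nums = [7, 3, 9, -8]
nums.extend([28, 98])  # [7, 3, 9, -8, 28, 98]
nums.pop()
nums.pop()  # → 28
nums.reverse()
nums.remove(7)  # [-8, 9, 3]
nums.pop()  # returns 3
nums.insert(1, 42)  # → [-8, 42, 9]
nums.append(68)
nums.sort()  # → [-8, 9, 42, 68]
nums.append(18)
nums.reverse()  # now [18, 68, 42, 9, -8]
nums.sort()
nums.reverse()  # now [68, 42, 18, 9, -8]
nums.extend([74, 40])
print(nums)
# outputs [68, 42, 18, 9, -8, 74, 40]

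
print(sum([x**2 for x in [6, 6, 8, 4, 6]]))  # 188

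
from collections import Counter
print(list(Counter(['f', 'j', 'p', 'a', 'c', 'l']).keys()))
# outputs ['f', 'j', 'p', 'a', 'c', 'l']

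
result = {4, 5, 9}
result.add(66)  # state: {4, 5, 9, 66}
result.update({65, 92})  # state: {4, 5, 9, 65, 66, 92}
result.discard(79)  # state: {4, 5, 9, 65, 66, 92}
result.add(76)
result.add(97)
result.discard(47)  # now {4, 5, 9, 65, 66, 76, 92, 97}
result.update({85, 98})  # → {4, 5, 9, 65, 66, 76, 85, 92, 97, 98}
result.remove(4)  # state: {5, 9, 65, 66, 76, 85, 92, 97, 98}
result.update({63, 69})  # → {5, 9, 63, 65, 66, 69, 76, 85, 92, 97, 98}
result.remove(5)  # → {9, 63, 65, 66, 69, 76, 85, 92, 97, 98}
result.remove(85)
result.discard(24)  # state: {9, 63, 65, 66, 69, 76, 92, 97, 98}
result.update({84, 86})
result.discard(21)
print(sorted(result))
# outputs [9, 63, 65, 66, 69, 76, 84, 86, 92, 97, 98]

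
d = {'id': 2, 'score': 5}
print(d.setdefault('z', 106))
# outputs 106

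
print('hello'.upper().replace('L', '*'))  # HE**O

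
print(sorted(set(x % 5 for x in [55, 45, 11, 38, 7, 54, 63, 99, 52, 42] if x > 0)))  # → [0, 1, 2, 3, 4]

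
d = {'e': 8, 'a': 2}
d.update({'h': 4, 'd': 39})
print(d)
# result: {'e': 8, 'a': 2, 'h': 4, 'd': 39}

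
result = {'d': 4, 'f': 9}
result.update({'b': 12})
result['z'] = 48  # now {'d': 4, 'f': 9, 'b': 12, 'z': 48}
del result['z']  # {'d': 4, 'f': 9, 'b': 12}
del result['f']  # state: {'d': 4, 'b': 12}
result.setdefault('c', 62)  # 62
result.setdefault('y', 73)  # 73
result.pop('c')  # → 62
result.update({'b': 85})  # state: {'d': 4, 'b': 85, 'y': 73}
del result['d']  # {'b': 85, 'y': 73}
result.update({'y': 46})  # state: {'b': 85, 'y': 46}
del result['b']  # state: {'y': 46}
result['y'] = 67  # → {'y': 67}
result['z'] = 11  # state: {'y': 67, 'z': 11}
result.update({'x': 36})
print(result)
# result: {'y': 67, 'z': 11, 'x': 36}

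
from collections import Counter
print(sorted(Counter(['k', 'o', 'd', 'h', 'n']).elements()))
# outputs ['d', 'h', 'k', 'n', 'o']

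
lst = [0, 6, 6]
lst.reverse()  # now [6, 6, 0]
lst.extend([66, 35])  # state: [6, 6, 0, 66, 35]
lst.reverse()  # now [35, 66, 0, 6, 6]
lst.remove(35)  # [66, 0, 6, 6]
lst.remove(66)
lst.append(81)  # [0, 6, 6, 81]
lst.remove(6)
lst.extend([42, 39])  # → [0, 6, 81, 42, 39]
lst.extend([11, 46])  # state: [0, 6, 81, 42, 39, 11, 46]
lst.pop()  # 46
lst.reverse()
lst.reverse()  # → [0, 6, 81, 42, 39, 11]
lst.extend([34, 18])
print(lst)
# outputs [0, 6, 81, 42, 39, 11, 34, 18]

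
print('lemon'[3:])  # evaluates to on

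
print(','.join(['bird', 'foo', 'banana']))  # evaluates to bird,foo,banana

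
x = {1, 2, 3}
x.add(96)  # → {1, 2, 3, 96}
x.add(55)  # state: {1, 2, 3, 55, 96}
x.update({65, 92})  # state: {1, 2, 3, 55, 65, 92, 96}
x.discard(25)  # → {1, 2, 3, 55, 65, 92, 96}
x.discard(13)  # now {1, 2, 3, 55, 65, 92, 96}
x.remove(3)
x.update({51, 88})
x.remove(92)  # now {1, 2, 51, 55, 65, 88, 96}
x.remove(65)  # {1, 2, 51, 55, 88, 96}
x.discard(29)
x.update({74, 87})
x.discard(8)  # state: {1, 2, 51, 55, 74, 87, 88, 96}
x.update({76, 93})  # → {1, 2, 51, 55, 74, 76, 87, 88, 93, 96}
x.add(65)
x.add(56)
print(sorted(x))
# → [1, 2, 51, 55, 56, 65, 74, 76, 87, 88, 93, 96]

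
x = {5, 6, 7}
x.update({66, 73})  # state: {5, 6, 7, 66, 73}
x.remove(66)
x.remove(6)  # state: {5, 7, 73}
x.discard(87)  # {5, 7, 73}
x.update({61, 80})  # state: {5, 7, 61, 73, 80}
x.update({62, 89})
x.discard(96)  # {5, 7, 61, 62, 73, 80, 89}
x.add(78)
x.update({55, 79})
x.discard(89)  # {5, 7, 55, 61, 62, 73, 78, 79, 80}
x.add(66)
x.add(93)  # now {5, 7, 55, 61, 62, 66, 73, 78, 79, 80, 93}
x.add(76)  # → {5, 7, 55, 61, 62, 66, 73, 76, 78, 79, 80, 93}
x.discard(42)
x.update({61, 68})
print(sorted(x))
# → [5, 7, 55, 61, 62, 66, 68, 73, 76, 78, 79, 80, 93]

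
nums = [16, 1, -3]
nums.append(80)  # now [16, 1, -3, 80]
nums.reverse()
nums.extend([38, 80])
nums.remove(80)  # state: [-3, 1, 16, 38, 80]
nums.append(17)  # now [-3, 1, 16, 38, 80, 17]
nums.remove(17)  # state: [-3, 1, 16, 38, 80]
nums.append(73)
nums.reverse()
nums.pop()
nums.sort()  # [1, 16, 38, 73, 80]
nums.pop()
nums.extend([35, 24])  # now [1, 16, 38, 73, 35, 24]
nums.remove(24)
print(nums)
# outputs [1, 16, 38, 73, 35]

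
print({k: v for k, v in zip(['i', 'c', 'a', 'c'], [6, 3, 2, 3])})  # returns {'i': 6, 'c': 3, 'a': 2}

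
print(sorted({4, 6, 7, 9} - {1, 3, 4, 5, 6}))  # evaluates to [7, 9]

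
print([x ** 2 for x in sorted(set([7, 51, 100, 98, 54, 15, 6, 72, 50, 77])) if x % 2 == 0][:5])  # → [36, 2500, 2916, 5184, 9604]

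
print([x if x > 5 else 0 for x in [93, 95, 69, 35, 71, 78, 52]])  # [93, 95, 69, 35, 71, 78, 52]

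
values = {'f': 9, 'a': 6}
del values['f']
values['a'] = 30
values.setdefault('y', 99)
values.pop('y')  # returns 99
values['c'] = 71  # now {'a': 30, 'c': 71}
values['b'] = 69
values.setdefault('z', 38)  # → 38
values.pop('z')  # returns 38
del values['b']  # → {'a': 30, 'c': 71}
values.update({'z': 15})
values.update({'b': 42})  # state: {'a': 30, 'c': 71, 'z': 15, 'b': 42}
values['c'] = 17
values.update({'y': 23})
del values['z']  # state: {'a': 30, 'c': 17, 'b': 42, 'y': 23}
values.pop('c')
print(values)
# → {'a': 30, 'b': 42, 'y': 23}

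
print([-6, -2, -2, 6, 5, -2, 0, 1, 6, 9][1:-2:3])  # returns [-2, 5, 1]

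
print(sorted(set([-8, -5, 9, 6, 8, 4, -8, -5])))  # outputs [-8, -5, 4, 6, 8, 9]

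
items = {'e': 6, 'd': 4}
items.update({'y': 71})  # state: {'e': 6, 'd': 4, 'y': 71}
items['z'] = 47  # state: {'e': 6, 'd': 4, 'y': 71, 'z': 47}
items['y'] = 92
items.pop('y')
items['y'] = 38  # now {'e': 6, 'd': 4, 'z': 47, 'y': 38}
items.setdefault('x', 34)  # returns 34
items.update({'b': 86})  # {'e': 6, 'd': 4, 'z': 47, 'y': 38, 'x': 34, 'b': 86}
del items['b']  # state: {'e': 6, 'd': 4, 'z': 47, 'y': 38, 'x': 34}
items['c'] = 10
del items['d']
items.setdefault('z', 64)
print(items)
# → {'e': 6, 'z': 47, 'y': 38, 'x': 34, 'c': 10}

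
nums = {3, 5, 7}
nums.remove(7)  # {3, 5}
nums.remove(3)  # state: {5}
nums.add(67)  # {5, 67}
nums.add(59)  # {5, 59, 67}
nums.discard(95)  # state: {5, 59, 67}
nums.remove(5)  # {59, 67}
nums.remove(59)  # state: {67}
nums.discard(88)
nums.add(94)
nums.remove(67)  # {94}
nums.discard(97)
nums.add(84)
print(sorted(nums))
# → [84, 94]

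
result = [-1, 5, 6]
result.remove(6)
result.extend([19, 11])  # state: [-1, 5, 19, 11]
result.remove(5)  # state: [-1, 19, 11]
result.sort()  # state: [-1, 11, 19]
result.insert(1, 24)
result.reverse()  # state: [19, 11, 24, -1]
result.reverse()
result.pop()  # 19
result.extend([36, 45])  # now [-1, 24, 11, 36, 45]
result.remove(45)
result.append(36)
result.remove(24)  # [-1, 11, 36, 36]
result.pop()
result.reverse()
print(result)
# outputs [36, 11, -1]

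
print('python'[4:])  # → on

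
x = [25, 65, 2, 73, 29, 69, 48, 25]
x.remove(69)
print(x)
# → [25, 65, 2, 73, 29, 48, 25]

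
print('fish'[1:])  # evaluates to ish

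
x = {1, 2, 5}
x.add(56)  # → {1, 2, 5, 56}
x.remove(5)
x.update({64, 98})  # {1, 2, 56, 64, 98}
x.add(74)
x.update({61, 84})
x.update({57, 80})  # {1, 2, 56, 57, 61, 64, 74, 80, 84, 98}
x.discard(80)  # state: {1, 2, 56, 57, 61, 64, 74, 84, 98}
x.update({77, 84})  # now {1, 2, 56, 57, 61, 64, 74, 77, 84, 98}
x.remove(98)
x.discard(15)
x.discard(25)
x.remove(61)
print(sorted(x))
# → [1, 2, 56, 57, 64, 74, 77, 84]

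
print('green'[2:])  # een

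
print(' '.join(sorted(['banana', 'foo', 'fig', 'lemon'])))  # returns banana fig foo lemon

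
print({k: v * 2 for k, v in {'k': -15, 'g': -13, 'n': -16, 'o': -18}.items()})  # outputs {'k': -30, 'g': -26, 'n': -32, 'o': -36}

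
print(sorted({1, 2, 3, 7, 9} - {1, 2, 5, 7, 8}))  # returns [3, 9]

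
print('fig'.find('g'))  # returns 2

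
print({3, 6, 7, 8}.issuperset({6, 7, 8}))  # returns True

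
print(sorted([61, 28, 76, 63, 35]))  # [28, 35, 61, 63, 76]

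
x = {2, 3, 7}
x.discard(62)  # {2, 3, 7}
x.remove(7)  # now {2, 3}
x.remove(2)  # {3}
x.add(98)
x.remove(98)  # {3}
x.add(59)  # {3, 59}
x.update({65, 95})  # {3, 59, 65, 95}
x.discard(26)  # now {3, 59, 65, 95}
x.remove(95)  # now {3, 59, 65}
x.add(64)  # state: {3, 59, 64, 65}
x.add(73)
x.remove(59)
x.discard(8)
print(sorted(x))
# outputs [3, 64, 65, 73]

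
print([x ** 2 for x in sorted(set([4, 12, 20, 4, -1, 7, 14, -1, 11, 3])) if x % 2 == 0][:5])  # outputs [16, 144, 196, 400]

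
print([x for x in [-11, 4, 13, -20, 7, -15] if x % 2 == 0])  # [4, -20]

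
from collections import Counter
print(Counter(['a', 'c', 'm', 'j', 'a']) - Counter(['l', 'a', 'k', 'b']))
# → Counter({'a': 1, 'c': 1, 'm': 1, 'j': 1})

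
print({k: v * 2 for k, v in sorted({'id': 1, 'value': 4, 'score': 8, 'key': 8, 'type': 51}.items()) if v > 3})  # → {'key': 16, 'score': 16, 'type': 102, 'value': 8}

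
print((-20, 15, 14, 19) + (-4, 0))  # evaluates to (-20, 15, 14, 19, -4, 0)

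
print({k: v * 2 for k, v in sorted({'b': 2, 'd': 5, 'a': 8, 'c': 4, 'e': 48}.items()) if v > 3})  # {'a': 16, 'c': 8, 'd': 10, 'e': 96}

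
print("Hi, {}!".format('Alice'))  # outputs Hi, Alice!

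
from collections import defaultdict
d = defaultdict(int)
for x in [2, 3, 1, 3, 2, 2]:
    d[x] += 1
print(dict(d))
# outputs {2: 3, 3: 2, 1: 1}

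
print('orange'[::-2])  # enr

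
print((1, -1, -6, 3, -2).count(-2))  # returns 1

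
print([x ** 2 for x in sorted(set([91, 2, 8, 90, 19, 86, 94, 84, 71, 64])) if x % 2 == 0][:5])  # [4, 64, 4096, 7056, 7396]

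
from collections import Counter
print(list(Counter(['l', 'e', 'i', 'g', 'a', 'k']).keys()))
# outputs ['l', 'e', 'i', 'g', 'a', 'k']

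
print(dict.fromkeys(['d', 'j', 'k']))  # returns {'d': None, 'j': None, 'k': None}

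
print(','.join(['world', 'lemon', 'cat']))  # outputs world,lemon,cat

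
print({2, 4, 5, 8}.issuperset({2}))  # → True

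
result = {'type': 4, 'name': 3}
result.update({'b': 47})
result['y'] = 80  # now {'type': 4, 'name': 3, 'b': 47, 'y': 80}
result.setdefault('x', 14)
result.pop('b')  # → 47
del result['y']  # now {'type': 4, 'name': 3, 'x': 14}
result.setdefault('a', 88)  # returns 88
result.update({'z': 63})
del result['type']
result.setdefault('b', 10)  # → 10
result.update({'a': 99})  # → {'name': 3, 'x': 14, 'a': 99, 'z': 63, 'b': 10}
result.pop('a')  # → 99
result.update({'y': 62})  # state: {'name': 3, 'x': 14, 'z': 63, 'b': 10, 'y': 62}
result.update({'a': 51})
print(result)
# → {'name': 3, 'x': 14, 'z': 63, 'b': 10, 'y': 62, 'a': 51}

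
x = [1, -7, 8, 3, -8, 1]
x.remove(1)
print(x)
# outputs [-7, 8, 3, -8, 1]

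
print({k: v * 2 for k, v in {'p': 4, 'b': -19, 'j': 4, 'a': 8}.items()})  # {'p': 8, 'b': -38, 'j': 8, 'a': 16}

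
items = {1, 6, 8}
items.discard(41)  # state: {1, 6, 8}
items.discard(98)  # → {1, 6, 8}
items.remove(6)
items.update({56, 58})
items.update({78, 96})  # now {1, 8, 56, 58, 78, 96}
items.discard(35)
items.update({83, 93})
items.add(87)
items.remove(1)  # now {8, 56, 58, 78, 83, 87, 93, 96}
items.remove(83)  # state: {8, 56, 58, 78, 87, 93, 96}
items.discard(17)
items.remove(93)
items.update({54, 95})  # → {8, 54, 56, 58, 78, 87, 95, 96}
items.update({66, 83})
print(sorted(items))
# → [8, 54, 56, 58, 66, 78, 83, 87, 95, 96]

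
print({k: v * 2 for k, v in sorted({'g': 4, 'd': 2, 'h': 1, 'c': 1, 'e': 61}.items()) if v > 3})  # {'e': 122, 'g': 8}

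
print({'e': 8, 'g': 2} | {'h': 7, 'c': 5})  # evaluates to {'e': 8, 'g': 2, 'h': 7, 'c': 5}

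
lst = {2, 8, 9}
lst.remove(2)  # {8, 9}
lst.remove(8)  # {9}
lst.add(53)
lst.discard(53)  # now {9}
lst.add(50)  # {9, 50}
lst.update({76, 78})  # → {9, 50, 76, 78}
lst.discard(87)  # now {9, 50, 76, 78}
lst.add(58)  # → {9, 50, 58, 76, 78}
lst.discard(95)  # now {9, 50, 58, 76, 78}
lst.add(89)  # {9, 50, 58, 76, 78, 89}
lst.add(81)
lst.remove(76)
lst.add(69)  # {9, 50, 58, 69, 78, 81, 89}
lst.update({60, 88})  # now {9, 50, 58, 60, 69, 78, 81, 88, 89}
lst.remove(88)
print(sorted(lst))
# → [9, 50, 58, 60, 69, 78, 81, 89]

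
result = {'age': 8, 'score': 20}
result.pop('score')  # 20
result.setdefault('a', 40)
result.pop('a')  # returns 40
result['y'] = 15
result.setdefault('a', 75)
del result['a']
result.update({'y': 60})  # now {'age': 8, 'y': 60}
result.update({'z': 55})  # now {'age': 8, 'y': 60, 'z': 55}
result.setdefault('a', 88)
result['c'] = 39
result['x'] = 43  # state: {'age': 8, 'y': 60, 'z': 55, 'a': 88, 'c': 39, 'x': 43}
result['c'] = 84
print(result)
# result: {'age': 8, 'y': 60, 'z': 55, 'a': 88, 'c': 84, 'x': 43}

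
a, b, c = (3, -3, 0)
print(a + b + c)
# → 0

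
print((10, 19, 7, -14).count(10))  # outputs 1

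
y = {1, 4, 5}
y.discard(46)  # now {1, 4, 5}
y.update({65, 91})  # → {1, 4, 5, 65, 91}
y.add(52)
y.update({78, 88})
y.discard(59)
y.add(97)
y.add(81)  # {1, 4, 5, 52, 65, 78, 81, 88, 91, 97}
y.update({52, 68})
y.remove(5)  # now {1, 4, 52, 65, 68, 78, 81, 88, 91, 97}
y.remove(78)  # {1, 4, 52, 65, 68, 81, 88, 91, 97}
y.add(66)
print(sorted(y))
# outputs [1, 4, 52, 65, 66, 68, 81, 88, 91, 97]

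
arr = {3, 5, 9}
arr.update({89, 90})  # {3, 5, 9, 89, 90}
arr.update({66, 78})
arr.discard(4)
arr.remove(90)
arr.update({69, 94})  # {3, 5, 9, 66, 69, 78, 89, 94}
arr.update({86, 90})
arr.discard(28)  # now {3, 5, 9, 66, 69, 78, 86, 89, 90, 94}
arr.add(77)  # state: {3, 5, 9, 66, 69, 77, 78, 86, 89, 90, 94}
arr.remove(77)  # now {3, 5, 9, 66, 69, 78, 86, 89, 90, 94}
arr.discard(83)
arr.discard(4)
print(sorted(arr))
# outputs [3, 5, 9, 66, 69, 78, 86, 89, 90, 94]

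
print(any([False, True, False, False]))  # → True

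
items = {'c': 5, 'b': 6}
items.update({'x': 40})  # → {'c': 5, 'b': 6, 'x': 40}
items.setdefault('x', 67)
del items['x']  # {'c': 5, 'b': 6}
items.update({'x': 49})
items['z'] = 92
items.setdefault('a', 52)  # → 52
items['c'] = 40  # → {'c': 40, 'b': 6, 'x': 49, 'z': 92, 'a': 52}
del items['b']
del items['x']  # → {'c': 40, 'z': 92, 'a': 52}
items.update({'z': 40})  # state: {'c': 40, 'z': 40, 'a': 52}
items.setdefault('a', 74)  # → 52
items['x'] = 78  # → {'c': 40, 'z': 40, 'a': 52, 'x': 78}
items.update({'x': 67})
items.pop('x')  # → 67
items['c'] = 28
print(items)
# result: {'c': 28, 'z': 40, 'a': 52}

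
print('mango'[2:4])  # ng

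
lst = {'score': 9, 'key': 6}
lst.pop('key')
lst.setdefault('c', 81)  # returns 81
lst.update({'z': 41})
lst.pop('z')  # 41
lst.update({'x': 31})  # {'score': 9, 'c': 81, 'x': 31}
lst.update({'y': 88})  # {'score': 9, 'c': 81, 'x': 31, 'y': 88}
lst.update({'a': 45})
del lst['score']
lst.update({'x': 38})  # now {'c': 81, 'x': 38, 'y': 88, 'a': 45}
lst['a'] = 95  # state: {'c': 81, 'x': 38, 'y': 88, 'a': 95}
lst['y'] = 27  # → {'c': 81, 'x': 38, 'y': 27, 'a': 95}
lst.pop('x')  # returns 38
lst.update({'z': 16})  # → {'c': 81, 'y': 27, 'a': 95, 'z': 16}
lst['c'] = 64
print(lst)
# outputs {'c': 64, 'y': 27, 'a': 95, 'z': 16}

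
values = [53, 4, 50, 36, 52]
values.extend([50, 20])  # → [53, 4, 50, 36, 52, 50, 20]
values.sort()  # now [4, 20, 36, 50, 50, 52, 53]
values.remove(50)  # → [4, 20, 36, 50, 52, 53]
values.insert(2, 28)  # [4, 20, 28, 36, 50, 52, 53]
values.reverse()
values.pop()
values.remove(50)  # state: [53, 52, 36, 28, 20]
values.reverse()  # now [20, 28, 36, 52, 53]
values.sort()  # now [20, 28, 36, 52, 53]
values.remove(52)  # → [20, 28, 36, 53]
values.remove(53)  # [20, 28, 36]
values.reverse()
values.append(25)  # [36, 28, 20, 25]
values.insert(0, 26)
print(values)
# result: [26, 36, 28, 20, 25]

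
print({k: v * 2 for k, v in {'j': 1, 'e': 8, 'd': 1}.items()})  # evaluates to {'j': 2, 'e': 16, 'd': 2}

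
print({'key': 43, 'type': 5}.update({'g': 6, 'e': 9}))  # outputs None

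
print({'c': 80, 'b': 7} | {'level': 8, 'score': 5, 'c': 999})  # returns {'c': 999, 'b': 7, 'level': 8, 'score': 5}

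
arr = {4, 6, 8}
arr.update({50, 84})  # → {4, 6, 8, 50, 84}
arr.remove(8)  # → {4, 6, 50, 84}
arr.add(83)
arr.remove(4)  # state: {6, 50, 83, 84}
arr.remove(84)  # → {6, 50, 83}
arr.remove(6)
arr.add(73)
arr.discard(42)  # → {50, 73, 83}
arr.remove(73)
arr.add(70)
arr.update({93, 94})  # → {50, 70, 83, 93, 94}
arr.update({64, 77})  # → {50, 64, 70, 77, 83, 93, 94}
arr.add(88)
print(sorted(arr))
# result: [50, 64, 70, 77, 83, 88, 93, 94]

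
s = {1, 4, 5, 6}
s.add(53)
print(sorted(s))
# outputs [1, 4, 5, 6, 53]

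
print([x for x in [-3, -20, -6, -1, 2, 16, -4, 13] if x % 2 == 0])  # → [-20, -6, 2, 16, -4]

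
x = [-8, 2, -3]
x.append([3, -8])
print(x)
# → [-8, 2, -3, [3, -8]]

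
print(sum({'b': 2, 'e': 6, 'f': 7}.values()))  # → 15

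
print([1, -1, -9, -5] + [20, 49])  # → [1, -1, -9, -5, 20, 49]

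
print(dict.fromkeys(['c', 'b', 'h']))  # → {'c': None, 'b': None, 'h': None}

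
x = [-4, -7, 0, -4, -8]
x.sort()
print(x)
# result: [-8, -7, -4, -4, 0]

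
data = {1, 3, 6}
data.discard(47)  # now {1, 3, 6}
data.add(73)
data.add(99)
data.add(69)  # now {1, 3, 6, 69, 73, 99}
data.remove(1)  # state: {3, 6, 69, 73, 99}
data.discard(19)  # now {3, 6, 69, 73, 99}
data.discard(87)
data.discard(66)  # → {3, 6, 69, 73, 99}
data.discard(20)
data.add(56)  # {3, 6, 56, 69, 73, 99}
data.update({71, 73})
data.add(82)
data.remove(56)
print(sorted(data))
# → [3, 6, 69, 71, 73, 82, 99]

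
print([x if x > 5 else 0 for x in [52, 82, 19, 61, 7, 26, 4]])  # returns [52, 82, 19, 61, 7, 26, 0]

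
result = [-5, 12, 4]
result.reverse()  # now [4, 12, -5]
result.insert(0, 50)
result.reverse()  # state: [-5, 12, 4, 50]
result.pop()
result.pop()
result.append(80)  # [-5, 12, 80]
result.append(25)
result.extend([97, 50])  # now [-5, 12, 80, 25, 97, 50]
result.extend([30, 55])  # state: [-5, 12, 80, 25, 97, 50, 30, 55]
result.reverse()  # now [55, 30, 50, 97, 25, 80, 12, -5]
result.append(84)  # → [55, 30, 50, 97, 25, 80, 12, -5, 84]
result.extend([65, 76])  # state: [55, 30, 50, 97, 25, 80, 12, -5, 84, 65, 76]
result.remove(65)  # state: [55, 30, 50, 97, 25, 80, 12, -5, 84, 76]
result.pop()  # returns 76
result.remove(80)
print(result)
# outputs [55, 30, 50, 97, 25, 12, -5, 84]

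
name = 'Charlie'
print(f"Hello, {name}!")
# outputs Hello, Charlie!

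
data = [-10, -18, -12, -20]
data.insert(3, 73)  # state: [-10, -18, -12, 73, -20]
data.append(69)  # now [-10, -18, -12, 73, -20, 69]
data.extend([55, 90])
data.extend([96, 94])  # [-10, -18, -12, 73, -20, 69, 55, 90, 96, 94]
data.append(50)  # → [-10, -18, -12, 73, -20, 69, 55, 90, 96, 94, 50]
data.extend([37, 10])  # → [-10, -18, -12, 73, -20, 69, 55, 90, 96, 94, 50, 37, 10]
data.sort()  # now [-20, -18, -12, -10, 10, 37, 50, 55, 69, 73, 90, 94, 96]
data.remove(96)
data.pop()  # 94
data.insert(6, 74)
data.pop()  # 90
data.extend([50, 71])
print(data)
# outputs [-20, -18, -12, -10, 10, 37, 74, 50, 55, 69, 73, 50, 71]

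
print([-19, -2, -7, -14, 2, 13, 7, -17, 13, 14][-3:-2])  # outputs [-17]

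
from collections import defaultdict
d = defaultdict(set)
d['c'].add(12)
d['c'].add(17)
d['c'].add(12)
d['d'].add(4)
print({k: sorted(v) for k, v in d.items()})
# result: {'c': [12, 17], 'd': [4]}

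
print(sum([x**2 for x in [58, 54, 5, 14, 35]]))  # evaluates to 7726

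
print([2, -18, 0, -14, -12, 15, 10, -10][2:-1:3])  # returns [0, 15]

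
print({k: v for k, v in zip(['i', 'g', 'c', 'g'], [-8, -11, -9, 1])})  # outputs {'i': -8, 'g': 1, 'c': -9}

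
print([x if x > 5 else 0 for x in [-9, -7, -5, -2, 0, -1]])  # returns [0, 0, 0, 0, 0, 0]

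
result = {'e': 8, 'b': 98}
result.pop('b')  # 98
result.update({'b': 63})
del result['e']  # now {'b': 63}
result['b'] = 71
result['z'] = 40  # {'b': 71, 'z': 40}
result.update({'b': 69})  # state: {'b': 69, 'z': 40}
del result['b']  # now {'z': 40}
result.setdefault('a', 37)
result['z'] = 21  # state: {'z': 21, 'a': 37}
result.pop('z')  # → 21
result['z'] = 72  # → {'a': 37, 'z': 72}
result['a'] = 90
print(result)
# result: {'a': 90, 'z': 72}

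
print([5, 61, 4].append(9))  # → None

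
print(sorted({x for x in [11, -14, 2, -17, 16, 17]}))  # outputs [-17, -14, 2, 11, 16, 17]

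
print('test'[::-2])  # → te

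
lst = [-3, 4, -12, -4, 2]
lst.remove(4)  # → [-3, -12, -4, 2]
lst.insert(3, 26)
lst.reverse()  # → [2, 26, -4, -12, -3]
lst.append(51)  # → [2, 26, -4, -12, -3, 51]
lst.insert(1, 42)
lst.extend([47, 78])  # [2, 42, 26, -4, -12, -3, 51, 47, 78]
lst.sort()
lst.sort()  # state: [-12, -4, -3, 2, 26, 42, 47, 51, 78]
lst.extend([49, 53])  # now [-12, -4, -3, 2, 26, 42, 47, 51, 78, 49, 53]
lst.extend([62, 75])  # [-12, -4, -3, 2, 26, 42, 47, 51, 78, 49, 53, 62, 75]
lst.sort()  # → [-12, -4, -3, 2, 26, 42, 47, 49, 51, 53, 62, 75, 78]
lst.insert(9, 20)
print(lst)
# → [-12, -4, -3, 2, 26, 42, 47, 49, 51, 20, 53, 62, 75, 78]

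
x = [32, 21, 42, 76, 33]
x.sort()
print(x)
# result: [21, 32, 33, 42, 76]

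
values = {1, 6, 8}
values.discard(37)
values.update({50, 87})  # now {1, 6, 8, 50, 87}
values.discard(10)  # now {1, 6, 8, 50, 87}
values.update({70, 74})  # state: {1, 6, 8, 50, 70, 74, 87}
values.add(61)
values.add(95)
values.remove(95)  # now {1, 6, 8, 50, 61, 70, 74, 87}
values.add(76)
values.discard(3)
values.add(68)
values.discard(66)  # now {1, 6, 8, 50, 61, 68, 70, 74, 76, 87}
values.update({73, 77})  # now {1, 6, 8, 50, 61, 68, 70, 73, 74, 76, 77, 87}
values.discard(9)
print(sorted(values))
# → [1, 6, 8, 50, 61, 68, 70, 73, 74, 76, 77, 87]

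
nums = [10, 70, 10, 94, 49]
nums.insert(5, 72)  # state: [10, 70, 10, 94, 49, 72]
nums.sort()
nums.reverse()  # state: [94, 72, 70, 49, 10, 10]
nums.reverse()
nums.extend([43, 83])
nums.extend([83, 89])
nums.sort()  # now [10, 10, 43, 49, 70, 72, 83, 83, 89, 94]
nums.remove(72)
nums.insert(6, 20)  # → [10, 10, 43, 49, 70, 83, 20, 83, 89, 94]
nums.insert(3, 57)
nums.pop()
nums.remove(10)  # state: [10, 43, 57, 49, 70, 83, 20, 83, 89]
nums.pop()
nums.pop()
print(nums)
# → [10, 43, 57, 49, 70, 83, 20]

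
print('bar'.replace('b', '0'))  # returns 0ar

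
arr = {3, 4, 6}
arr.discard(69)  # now {3, 4, 6}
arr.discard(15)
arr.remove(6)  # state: {3, 4}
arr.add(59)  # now {3, 4, 59}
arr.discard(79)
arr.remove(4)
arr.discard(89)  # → {3, 59}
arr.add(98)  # {3, 59, 98}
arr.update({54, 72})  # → {3, 54, 59, 72, 98}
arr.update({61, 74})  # {3, 54, 59, 61, 72, 74, 98}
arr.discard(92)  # {3, 54, 59, 61, 72, 74, 98}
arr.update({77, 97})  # {3, 54, 59, 61, 72, 74, 77, 97, 98}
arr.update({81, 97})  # {3, 54, 59, 61, 72, 74, 77, 81, 97, 98}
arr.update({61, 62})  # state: {3, 54, 59, 61, 62, 72, 74, 77, 81, 97, 98}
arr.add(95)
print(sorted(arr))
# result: [3, 54, 59, 61, 62, 72, 74, 77, 81, 95, 97, 98]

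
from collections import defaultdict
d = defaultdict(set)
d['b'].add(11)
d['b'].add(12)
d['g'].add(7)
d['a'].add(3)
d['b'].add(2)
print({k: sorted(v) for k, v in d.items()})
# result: {'b': [2, 11, 12], 'g': [7], 'a': [3]}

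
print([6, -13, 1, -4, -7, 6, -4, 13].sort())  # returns None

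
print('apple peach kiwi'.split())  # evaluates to ['apple', 'peach', 'kiwi']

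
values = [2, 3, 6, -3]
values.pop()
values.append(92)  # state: [2, 3, 6, 92]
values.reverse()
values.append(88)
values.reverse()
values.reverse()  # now [92, 6, 3, 2, 88]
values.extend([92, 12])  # [92, 6, 3, 2, 88, 92, 12]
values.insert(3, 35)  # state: [92, 6, 3, 35, 2, 88, 92, 12]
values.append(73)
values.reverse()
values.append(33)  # [73, 12, 92, 88, 2, 35, 3, 6, 92, 33]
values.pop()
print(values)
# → [73, 12, 92, 88, 2, 35, 3, 6, 92]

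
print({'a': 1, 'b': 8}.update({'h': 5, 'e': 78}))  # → None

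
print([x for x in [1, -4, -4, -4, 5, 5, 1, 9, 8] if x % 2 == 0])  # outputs [-4, -4, -4, 8]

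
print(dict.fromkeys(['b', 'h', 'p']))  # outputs {'b': None, 'h': None, 'p': None}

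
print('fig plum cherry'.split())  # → ['fig', 'plum', 'cherry']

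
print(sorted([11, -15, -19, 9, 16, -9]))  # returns [-19, -15, -9, 9, 11, 16]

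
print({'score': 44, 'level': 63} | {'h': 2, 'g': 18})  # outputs {'score': 44, 'level': 63, 'h': 2, 'g': 18}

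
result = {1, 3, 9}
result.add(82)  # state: {1, 3, 9, 82}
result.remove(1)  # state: {3, 9, 82}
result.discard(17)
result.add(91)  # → {3, 9, 82, 91}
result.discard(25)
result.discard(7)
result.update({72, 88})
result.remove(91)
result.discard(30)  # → {3, 9, 72, 82, 88}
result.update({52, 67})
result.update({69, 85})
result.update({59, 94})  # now {3, 9, 52, 59, 67, 69, 72, 82, 85, 88, 94}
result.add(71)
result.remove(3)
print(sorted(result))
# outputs [9, 52, 59, 67, 69, 71, 72, 82, 85, 88, 94]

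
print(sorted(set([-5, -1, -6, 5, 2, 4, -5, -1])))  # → [-6, -5, -1, 2, 4, 5]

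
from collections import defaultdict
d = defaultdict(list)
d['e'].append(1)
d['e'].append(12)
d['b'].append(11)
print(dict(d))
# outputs {'e': [1, 12], 'b': [11]}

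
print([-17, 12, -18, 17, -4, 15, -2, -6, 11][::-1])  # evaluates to [11, -6, -2, 15, -4, 17, -18, 12, -17]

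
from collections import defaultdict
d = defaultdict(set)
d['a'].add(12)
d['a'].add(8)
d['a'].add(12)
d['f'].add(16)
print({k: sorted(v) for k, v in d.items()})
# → {'a': [8, 12], 'f': [16]}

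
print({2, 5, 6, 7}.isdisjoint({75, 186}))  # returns True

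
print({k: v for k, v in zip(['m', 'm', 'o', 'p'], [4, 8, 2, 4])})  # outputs {'m': 8, 'o': 2, 'p': 4}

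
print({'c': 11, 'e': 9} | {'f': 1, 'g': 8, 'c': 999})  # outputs {'c': 999, 'e': 9, 'f': 1, 'g': 8}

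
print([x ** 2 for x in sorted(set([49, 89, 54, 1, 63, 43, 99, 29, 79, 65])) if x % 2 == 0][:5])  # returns [2916]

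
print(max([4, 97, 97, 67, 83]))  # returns 97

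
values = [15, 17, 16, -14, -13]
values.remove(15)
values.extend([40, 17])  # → [17, 16, -14, -13, 40, 17]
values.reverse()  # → [17, 40, -13, -14, 16, 17]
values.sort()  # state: [-14, -13, 16, 17, 17, 40]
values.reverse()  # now [40, 17, 17, 16, -13, -14]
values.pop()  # -14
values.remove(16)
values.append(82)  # [40, 17, 17, -13, 82]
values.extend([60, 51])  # [40, 17, 17, -13, 82, 60, 51]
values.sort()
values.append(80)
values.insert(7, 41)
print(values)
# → [-13, 17, 17, 40, 51, 60, 82, 41, 80]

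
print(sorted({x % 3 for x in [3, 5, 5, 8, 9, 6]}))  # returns [0, 2]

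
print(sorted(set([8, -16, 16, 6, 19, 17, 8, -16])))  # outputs [-16, 6, 8, 16, 17, 19]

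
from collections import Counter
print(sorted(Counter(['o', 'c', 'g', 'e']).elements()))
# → ['c', 'e', 'g', 'o']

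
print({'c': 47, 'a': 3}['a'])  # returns 3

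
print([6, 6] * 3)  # [6, 6, 6, 6, 6, 6]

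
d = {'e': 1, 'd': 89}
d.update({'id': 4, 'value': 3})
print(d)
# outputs {'e': 1, 'd': 89, 'id': 4, 'value': 3}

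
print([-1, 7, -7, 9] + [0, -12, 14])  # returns [-1, 7, -7, 9, 0, -12, 14]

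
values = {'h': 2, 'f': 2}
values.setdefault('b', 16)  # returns 16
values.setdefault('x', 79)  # 79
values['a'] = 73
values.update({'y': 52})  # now {'h': 2, 'f': 2, 'b': 16, 'x': 79, 'a': 73, 'y': 52}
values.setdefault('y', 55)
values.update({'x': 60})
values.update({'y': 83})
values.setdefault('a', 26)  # 73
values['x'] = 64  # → {'h': 2, 'f': 2, 'b': 16, 'x': 64, 'a': 73, 'y': 83}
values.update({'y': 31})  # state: {'h': 2, 'f': 2, 'b': 16, 'x': 64, 'a': 73, 'y': 31}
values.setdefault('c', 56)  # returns 56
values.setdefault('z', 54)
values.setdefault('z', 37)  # 54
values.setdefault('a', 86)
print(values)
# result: {'h': 2, 'f': 2, 'b': 16, 'x': 64, 'a': 73, 'y': 31, 'c': 56, 'z': 54}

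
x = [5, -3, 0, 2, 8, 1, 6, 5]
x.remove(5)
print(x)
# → [-3, 0, 2, 8, 1, 6, 5]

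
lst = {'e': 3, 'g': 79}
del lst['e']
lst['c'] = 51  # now {'g': 79, 'c': 51}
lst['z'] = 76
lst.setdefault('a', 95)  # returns 95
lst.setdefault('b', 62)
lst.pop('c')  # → 51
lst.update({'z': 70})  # {'g': 79, 'z': 70, 'a': 95, 'b': 62}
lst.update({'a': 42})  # {'g': 79, 'z': 70, 'a': 42, 'b': 62}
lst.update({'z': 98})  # {'g': 79, 'z': 98, 'a': 42, 'b': 62}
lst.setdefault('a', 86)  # 42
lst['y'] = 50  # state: {'g': 79, 'z': 98, 'a': 42, 'b': 62, 'y': 50}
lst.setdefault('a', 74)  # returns 42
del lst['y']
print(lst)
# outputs {'g': 79, 'z': 98, 'a': 42, 'b': 62}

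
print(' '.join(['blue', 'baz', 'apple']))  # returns blue baz apple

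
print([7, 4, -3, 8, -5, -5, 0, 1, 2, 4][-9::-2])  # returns [4]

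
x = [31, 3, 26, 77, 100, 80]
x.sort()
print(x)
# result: [3, 26, 31, 77, 80, 100]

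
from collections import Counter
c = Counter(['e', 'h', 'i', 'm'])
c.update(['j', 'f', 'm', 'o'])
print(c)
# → Counter({'m': 2, 'e': 1, 'h': 1, 'i': 1, 'j': 1, 'f': 1, 'o': 1})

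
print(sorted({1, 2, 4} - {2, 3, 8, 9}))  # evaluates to [1, 4]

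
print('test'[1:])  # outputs est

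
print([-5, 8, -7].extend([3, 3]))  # None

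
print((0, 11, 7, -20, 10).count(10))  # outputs 1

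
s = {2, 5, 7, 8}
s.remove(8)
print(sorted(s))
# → [2, 5, 7]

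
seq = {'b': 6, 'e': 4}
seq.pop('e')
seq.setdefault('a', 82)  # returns 82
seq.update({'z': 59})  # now {'b': 6, 'a': 82, 'z': 59}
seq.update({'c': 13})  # {'b': 6, 'a': 82, 'z': 59, 'c': 13}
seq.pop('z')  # 59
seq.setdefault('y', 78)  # 78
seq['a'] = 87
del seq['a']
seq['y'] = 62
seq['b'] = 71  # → {'b': 71, 'c': 13, 'y': 62}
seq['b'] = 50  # {'b': 50, 'c': 13, 'y': 62}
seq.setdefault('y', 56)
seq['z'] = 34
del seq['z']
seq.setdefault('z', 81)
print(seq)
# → {'b': 50, 'c': 13, 'y': 62, 'z': 81}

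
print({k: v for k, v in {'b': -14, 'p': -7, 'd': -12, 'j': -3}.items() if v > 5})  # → {}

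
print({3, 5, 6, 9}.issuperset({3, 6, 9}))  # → True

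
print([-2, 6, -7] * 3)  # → [-2, 6, -7, -2, 6, -7, -2, 6, -7]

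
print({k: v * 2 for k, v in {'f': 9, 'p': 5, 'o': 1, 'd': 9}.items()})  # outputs {'f': 18, 'p': 10, 'o': 2, 'd': 18}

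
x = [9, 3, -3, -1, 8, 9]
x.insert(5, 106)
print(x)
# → [9, 3, -3, -1, 8, 106, 9]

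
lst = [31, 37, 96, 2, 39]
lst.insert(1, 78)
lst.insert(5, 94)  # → [31, 78, 37, 96, 2, 94, 39]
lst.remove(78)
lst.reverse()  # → [39, 94, 2, 96, 37, 31]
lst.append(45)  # [39, 94, 2, 96, 37, 31, 45]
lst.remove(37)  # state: [39, 94, 2, 96, 31, 45]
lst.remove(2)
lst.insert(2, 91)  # [39, 94, 91, 96, 31, 45]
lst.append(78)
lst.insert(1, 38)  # [39, 38, 94, 91, 96, 31, 45, 78]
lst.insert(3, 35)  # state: [39, 38, 94, 35, 91, 96, 31, 45, 78]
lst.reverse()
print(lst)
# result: [78, 45, 31, 96, 91, 35, 94, 38, 39]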